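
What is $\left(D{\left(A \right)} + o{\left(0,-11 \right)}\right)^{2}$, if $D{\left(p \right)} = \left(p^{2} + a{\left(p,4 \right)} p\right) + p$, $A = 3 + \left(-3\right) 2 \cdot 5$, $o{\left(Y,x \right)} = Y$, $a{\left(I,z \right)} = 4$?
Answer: $352836$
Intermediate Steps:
$A = -27$ ($A = 3 - 30 = -27$)
$D{\left(p \right)} = p^{2} + 5 p$ ($D{\left(p \right)} = \left(p^{2} + 4 p\right) + p = p^{2} + 5 p$)
$\left(D{\left(A \right)} + o{\left(0,-11 \right)}\right)^{2} = \left(- 27 \left(5 - 27\right) + 0\right)^{2} = \left(\left(-27\right) \left(-22\right) + 0\right)^{2} = \left(594 + 0\right)^{2} = 594^{2} = 352836$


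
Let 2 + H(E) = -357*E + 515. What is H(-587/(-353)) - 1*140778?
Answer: -49723104/353 ≈ -1.4086e+5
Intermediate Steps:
H(E) = 513 - 357*E (H(E) = -2 + (-357*E + 515) = -2 + (515 - 357*E) = 513 - 357*E)
H(-587/(-353)) - 1*140778 = (513 - (-209559)/(-353)) - 1*140778 = (513 - (-209559)*(-1)/353) - 140778 = (513 - 357*587/353) - 140778 = (513 - 209559/353) - 140778 = -28470/353 - 140778 = -49723104/353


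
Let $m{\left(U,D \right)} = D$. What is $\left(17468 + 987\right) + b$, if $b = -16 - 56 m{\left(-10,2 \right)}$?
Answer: $18327$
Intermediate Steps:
$b = -128$ ($b = -16 - 112 = -128$)
$\left(17468 + 987\right) + b = \left(17468 + 987\right) - 128 = 18455 - 128 = 18327$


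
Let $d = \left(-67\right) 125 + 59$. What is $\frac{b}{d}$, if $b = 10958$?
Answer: $- \frac{5479}{4158} \approx -1.3177$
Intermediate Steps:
$d = -8316$ ($d = -8375 + 59 = -8316$)
$\frac{b}{d} = \frac{10958}{-8316} = 10958 \left(- \frac{1}{8316}\right) = - \frac{5479}{4158}$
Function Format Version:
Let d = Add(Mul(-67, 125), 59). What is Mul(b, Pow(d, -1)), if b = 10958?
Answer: Rational(-5479, 4158) ≈ -1.3177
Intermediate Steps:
d = -8316 (d = Add(-8375, 59) = -8316)
Mul(b, Pow(d, -1)) = Mul(10958, Pow(-8316, -1)) = Mul(10958, Rational(-1, 8316)) = Rational(-5479, 4158)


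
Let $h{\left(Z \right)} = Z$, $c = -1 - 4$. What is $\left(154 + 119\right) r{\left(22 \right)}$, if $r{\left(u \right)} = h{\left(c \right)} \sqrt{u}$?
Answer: $- 1365 \sqrt{22} \approx -6402.4$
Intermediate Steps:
$c = -5$
$r{\left(u \right)} = - 5 \sqrt{u}$
$\left(154 + 119\right) r{\left(22 \right)} = \left(154 + 119\right) \left(- 5 \sqrt{22}\right) = 273 \left(- 5 \sqrt{22}\right) = - 1365 \sqrt{22}$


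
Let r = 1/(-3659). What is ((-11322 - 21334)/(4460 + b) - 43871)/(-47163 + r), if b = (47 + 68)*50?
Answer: 819534707997/880966878890 ≈ 0.93027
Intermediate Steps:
b = 5750 (b = 115*50 = 5750)
r = -1/3659 ≈ -0.00027330
((-11322 - 21334)/(4460 + b) - 43871)/(-47163 + r) = ((-11322 - 21334)/(4460 + 5750) - 43871)/(-47163 - 1/3659) = (-32656/10210 - 43871)/(-172569418/3659) = (-32656*1/10210 - 43871)*(-3659/172569418) = (-16328/5105 - 43871)*(-3659/172569418) = -223977783/5105*(-3659/172569418) = 819534707997/880966878890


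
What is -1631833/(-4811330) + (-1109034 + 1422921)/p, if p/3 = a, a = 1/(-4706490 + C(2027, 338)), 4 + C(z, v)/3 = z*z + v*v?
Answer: 4008317715729591523/4811330 ≈ 8.3310e+11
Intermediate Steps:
C(z, v) = -12 + 3*v² + 3*z² (C(z, v) = -12 + 3*(z*z + v*v) = -12 + 3*(z² + v²) = -12 + 3*(v² + z²) = -12 + (3*v² + 3*z²) = -12 + 3*v² + 3*z²)
a = 1/7962417 (a = 1/(-4706490 + (-12 + 3*338² + 3*2027²)) = 1/(-4706490 + (-12 + 3*114244 + 3*4108729)) = 1/(-4706490 + (-12 + 342732 + 12326187)) = 1/(-4706490 + 12668907) = 1/7962417 ≈ 1.2559e-7)
p = 1/2654139 (p = 3*(1/7962417) = 1/2654139 ≈ 3.7677e-7)
-1631833/(-4811330) + (-1109034 + 1422921)/p = -1631833/(-4811330) + (-1109034 + 1422921)/(1/2654139) = -1631833*(-1/4811330) + 313887*2654139 = 1631833/4811330 + 833099728293 = 4008317715729591523/4811330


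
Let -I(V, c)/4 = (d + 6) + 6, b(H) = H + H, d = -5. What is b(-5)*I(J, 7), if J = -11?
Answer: 280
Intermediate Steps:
b(H) = 2*H
I(V, c) = -28 (I(V, c) = -4*((-5 + 6) + 6) = -4*(1 + 6) = -4*7 = -28)
b(-5)*I(J, 7) = (2*(-5))*(-28) = -10*(-28) = 280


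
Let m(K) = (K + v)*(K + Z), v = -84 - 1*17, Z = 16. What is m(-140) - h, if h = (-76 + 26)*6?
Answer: 30184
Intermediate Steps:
v = -101 (v = -84 - 17 = -101)
m(K) = (-101 + K)*(16 + K) (m(K) = (K - 101)*(K + 16) = (-101 + K)*(16 + K))
h = -300 (h = -50*6 = -300)
m(-140) - h = (-1616 + (-140)**2 - 85*(-140)) - 1*(-300) = (-1616 + 19600 + 11900) + 300 = 29884 + 300 = 30184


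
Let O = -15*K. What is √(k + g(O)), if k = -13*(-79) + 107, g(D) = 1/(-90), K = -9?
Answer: √1020590/30 ≈ 33.675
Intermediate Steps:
O = 135 (O = -15*(-9) = 135)
g(D) = -1/90
k = 1134 (k = 1027 + 107 = 1134)
√(k + g(O)) = √(1134 - 1/90) = √(102059/90) = √1020590/30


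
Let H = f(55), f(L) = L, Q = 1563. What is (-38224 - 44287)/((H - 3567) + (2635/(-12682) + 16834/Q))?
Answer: 96207660978/4082669077 ≈ 23.565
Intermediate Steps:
H = 55
(-38224 - 44287)/((H - 3567) + (2635/(-12682) + 16834/Q)) = (-38224 - 44287)/((55 - 3567) + (2635/(-12682) + 16834/1563)) = -82511/(-3512 + (2635*(-1/12682) + 16834*(1/1563))) = -82511/(-3512 + (-155/746 + 16834/1563)) = -82511/(-3512 + 12315899/1165998) = -82511/(-4082669077/1165998) = -82511*(-1165998/4082669077) = 96207660978/4082669077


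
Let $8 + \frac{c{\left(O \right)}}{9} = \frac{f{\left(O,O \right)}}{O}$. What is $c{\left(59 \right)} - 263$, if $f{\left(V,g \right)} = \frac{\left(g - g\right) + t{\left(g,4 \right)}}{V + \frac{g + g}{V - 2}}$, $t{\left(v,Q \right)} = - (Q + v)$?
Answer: $- \frac{68834284}{205379} \approx -335.16$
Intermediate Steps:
$t{\left(v,Q \right)} = - Q - v$
$f{\left(V,g \right)} = \frac{-4 - g}{V + \frac{2 g}{-2 + V}}$ ($f{\left(V,g \right)} = \frac{\left(g - g\right) - \left(4 + g\right)}{V + \frac{g + g}{V - 2}} = \frac{0 - \left(4 + g\right)}{V + \frac{2 g}{-2 + V}} = \frac{-4 - g}{V + \frac{2 g}{-2 + V}}$)
$c{\left(O \right)} = -72 - \frac{9 \left(-2 + O\right) \left(4 + O\right)}{O^{3}}$ ($c{\left(O \right)} = -72 + 9 \frac{\left(-1\right) \frac{1}{O^{2} - 2 O + 2 O} \left(-2 + O\right) \left(4 + O\right)}{O} = -72 + 9 \frac{\left(-1\right) \frac{1}{O^{2}} \left(-2 + O\right) \left(4 + O\right)}{O} = -72 + 9 \left(- \frac{\left(-2 + O\right) \left(4 + O\right)}{O^{3}}\right) = -72 - \frac{9 \left(-2 + O\right) \left(4 + O\right)}{O^{3}}$)
$c{\left(59 \right)} - 263 = \left(-72 - \frac{18}{3481} - \frac{9}{59} + \frac{72}{205379}\right) - 263 = - \frac{14819607}{205379} - 263 = - \frac{68834284}{205379}$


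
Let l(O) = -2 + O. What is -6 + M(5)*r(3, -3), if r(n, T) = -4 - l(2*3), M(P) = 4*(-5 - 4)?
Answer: 282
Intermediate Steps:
M(P) = -36 (M(P) = 4*(-9) = -36)
r(n, T) = -8 (r(n, T) = -4 - (-2 + 2*3) = -4 - (-2 + 6) = -4 - 1*4 = -4 - 4 = -8)
-6 + M(5)*r(3, -3) = -6 - 36*(-8) = -6 + 288 = 282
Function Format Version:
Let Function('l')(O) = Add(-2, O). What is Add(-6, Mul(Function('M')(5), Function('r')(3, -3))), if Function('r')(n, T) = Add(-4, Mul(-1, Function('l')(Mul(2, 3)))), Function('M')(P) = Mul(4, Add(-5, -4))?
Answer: 282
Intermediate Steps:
Function('M')(P) = -36 (Function('M')(P) = Mul(4, -9) = -36)
Function('r')(n, T) = -8 (Function('r')(n, T) = Add(-4, Mul(-1, Add(-2, Mul(2, 3)))) = Add(-4, Mul(-1, Add(-2, 6))) = Add(-4, Mul(-1, 4)) = Add(-4, -4) = -8)
Add(-6, Mul(Function('M')(5), Function('r')(3, -3))) = Add(-6, Mul(-36, -8)) = Add(-6, 288) = 282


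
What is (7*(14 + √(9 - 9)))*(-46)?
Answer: -4508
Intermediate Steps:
(7*(14 + √(9 - 9)))*(-46) = (7*(14 + √0))*(-46) = (7*(14 + 0))*(-46) = (7*14)*(-46) = 98*(-46) = -4508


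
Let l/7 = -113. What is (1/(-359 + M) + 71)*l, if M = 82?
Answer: -15555806/277 ≈ -56158.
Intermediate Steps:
l = -791 (l = 7*(-113) = -791)
(1/(-359 + M) + 71)*l = (1/(-359 + 82) + 71)*(-791) = (1/(-277) + 71)*(-791) = (-1/277 + 71)*(-791) = (19666/277)*(-791) = -15555806/277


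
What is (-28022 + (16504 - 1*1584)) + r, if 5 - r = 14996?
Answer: -28093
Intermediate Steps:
r = -14991 (r = 5 - 1*14996 = 5 - 14996 = -14991)
(-28022 + (16504 - 1*1584)) + r = (-28022 + (16504 - 1*1584)) - 14991 = (-28022 + (16504 - 1584)) - 14991 = (-28022 + 14920) - 14991 = -13102 - 14991 = -28093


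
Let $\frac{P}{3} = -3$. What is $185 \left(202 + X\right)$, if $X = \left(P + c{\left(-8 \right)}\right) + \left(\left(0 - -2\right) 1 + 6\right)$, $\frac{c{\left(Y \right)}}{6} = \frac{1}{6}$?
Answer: $37370$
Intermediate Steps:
$c{\left(Y \right)} = 1$ ($c{\left(Y \right)} = \frac{6}{6} = 6 \cdot \frac{1}{6} = 1$)
$P = -9$ ($P = 3 \left(-3\right) = -9$)
$X = 0$ ($X = \left(-9 + 1\right) + \left(\left(0 - -2\right) 1 + 6\right) = -8 + \left(\left(0 + 2\right) 1 + 6\right) = -8 + \left(2 \cdot 1 + 6\right) = -8 + \left(2 + 6\right) = -8 + 8 = 0$)
$185 \left(202 + X\right) = 185 \left(202 + 0\right) = 185 \cdot 202 = 37370$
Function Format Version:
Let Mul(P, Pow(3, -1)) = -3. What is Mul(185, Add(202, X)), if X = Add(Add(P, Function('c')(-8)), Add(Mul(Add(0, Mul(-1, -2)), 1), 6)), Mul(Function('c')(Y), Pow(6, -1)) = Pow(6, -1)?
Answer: 37370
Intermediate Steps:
Function('c')(Y) = 1 (Function('c')(Y) = Mul(6, Pow(6, -1)) = Mul(6, Rational(1, 6)) = 1)
P = -9 (P = Mul(3, -3) = -9)
X = 0 (X = Add(Add(-9, 1), Add(Mul(Add(0, Mul(-1, -2)), 1), 6)) = Add(-8, Add(Mul(Add(0, 2), 1), 6)) = Add(-8, Add(Mul(2, 1), 6)) = Add(-8, Add(2, 6)) = Add(-8, 8) = 0)
Mul(185, Add(202, X)) = Mul(185, Add(202, 0)) = Mul(185, 202) = 37370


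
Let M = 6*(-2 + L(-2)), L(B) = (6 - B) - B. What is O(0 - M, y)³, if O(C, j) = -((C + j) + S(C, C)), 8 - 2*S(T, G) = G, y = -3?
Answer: 12167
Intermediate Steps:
S(T, G) = 4 - G/2
L(B) = 6 - 2*B
M = 48 (M = 6*(-2 + (6 - 2*(-2))) = 6*(-2 + (6 + 4)) = 6*(-2 + 10) = 6*8 = 48)
O(C, j) = -4 - j - C/2 (O(C, j) = -((C + j) + (4 - C/2)) = -(4 + j + C/2) = -4 - j - C/2)
O(0 - M, y)³ = (-4 - 1*(-3) - (0 - 1*48)/2)³ = (-4 + 3 - (0 - 48)/2)³ = (-4 + 3 - ½*(-48))³ = (-4 + 3 + 24)³ = 23³ = 12167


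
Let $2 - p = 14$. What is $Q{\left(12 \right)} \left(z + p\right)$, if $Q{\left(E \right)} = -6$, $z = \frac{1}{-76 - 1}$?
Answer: $\frac{5550}{77} \approx 72.078$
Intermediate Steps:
$p = -12$ ($p = 2 - 14 = -12$)
$z = - \frac{1}{77}$ ($z = \frac{1}{-77} = - \frac{1}{77} \approx -0.012987$)
$Q{\left(12 \right)} \left(z + p\right) = - 6 \left(- \frac{1}{77} - 12\right) = \left(-6\right) \left(- \frac{925}{77}\right) = \frac{5550}{77}$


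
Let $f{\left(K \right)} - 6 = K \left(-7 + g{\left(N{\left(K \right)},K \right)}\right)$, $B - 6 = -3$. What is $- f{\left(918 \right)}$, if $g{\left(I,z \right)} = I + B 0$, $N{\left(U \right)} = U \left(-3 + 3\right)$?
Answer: $6420$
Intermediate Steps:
$B = 3$ ($B = 6 - 3 = 3$)
$N{\left(U \right)} = 0$ ($N{\left(U \right)} = U 0 = 0$)
$g{\left(I,z \right)} = I$ ($g{\left(I,z \right)} = I + 3 \cdot 0 = I + 0 = I$)
$f{\left(K \right)} = 6 - 7 K$ ($f{\left(K \right)} = 6 + K \left(-7 + 0\right) = 6 + K \left(-7\right) = 6 - 7 K$)
$- f{\left(918 \right)} = - (6 - 6426) = \left(-1\right) \left(-6420\right) = 6420$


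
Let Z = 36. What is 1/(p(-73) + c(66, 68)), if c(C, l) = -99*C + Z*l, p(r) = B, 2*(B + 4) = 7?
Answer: -2/8173 ≈ -0.00024471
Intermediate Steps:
B = -½ (B = -4 + (½)*7 = -4 + 7/2 = -½ ≈ -0.50000)
p(r) = -½
c(C, l) = -99*C + 36*l
1/(p(-73) + c(66, 68)) = 1/(-½ + (-99*66 + 36*68)) = 1/(-½ + (-6534 + 2448)) = 1/(-½ - 4086) = 1/(-8173/2) = -2/8173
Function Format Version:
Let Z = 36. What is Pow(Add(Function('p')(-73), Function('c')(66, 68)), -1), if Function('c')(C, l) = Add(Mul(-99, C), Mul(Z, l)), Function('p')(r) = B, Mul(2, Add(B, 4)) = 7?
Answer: Rational(-2, 8173) ≈ -0.00024471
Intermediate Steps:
B = Rational(-1, 2) (B = Add(-4, Mul(Rational(1, 2), 7)) = Add(-4, Rational(7, 2)) = Rational(-1, 2) ≈ -0.50000)
Function('p')(r) = Rational(-1, 2)
Function('c')(C, l) = Add(Mul(-99, C), Mul(36, l))
Pow(Add(Function('p')(-73), Function('c')(66, 68)), -1) = Pow(Add(Rational(-1, 2), Add(Mul(-99, 66), Mul(36, 68))), -1) = Pow(Add(Rational(-1, 2), Add(-6534, 2448)), -1) = Pow(Add(Rational(-1, 2), -4086), -1) = Pow(Rational(-8173, 2), -1) = Rational(-2, 8173)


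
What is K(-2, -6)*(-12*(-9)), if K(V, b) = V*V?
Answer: 432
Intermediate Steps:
K(V, b) = V²
K(-2, -6)*(-12*(-9)) = (-2)²*(-12*(-9)) = 4*108 = 432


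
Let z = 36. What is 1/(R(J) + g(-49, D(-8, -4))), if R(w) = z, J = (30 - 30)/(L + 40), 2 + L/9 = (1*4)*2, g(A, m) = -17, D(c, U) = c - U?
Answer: 1/19 ≈ 0.052632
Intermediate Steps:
L = 54 (L = -18 + 9*((1*4)*2) = -18 + 9*(4*2) = -18 + 9*8 = -18 + 72 = 54)
J = 0 (J = (30 - 30)/(54 + 40) = 0/94 = 0*(1/94) = 0)
R(w) = 36
1/(R(J) + g(-49, D(-8, -4))) = 1/(36 - 17) = 1/19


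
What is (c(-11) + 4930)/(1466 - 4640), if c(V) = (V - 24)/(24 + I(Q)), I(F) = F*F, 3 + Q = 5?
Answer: -19715/12696 ≈ -1.5529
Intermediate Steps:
Q = 2 (Q = -3 + 5 = 2)
I(F) = F**2
c(V) = -6/7 + V/28 (c(V) = (V - 24)/(24 + 2**2) = (-24 + V)/(24 + 4) = (-24 + V)/28 = (-24 + V)*(1/28) = -6/7 + V/28)
(c(-11) + 4930)/(1466 - 4640) = ((-6/7 + (1/28)*(-11)) + 4930)/(1466 - 4640) = ((-6/7 - 11/28) + 4930)/(-3174) = (-5/4 + 4930)*(-1/3174) = (19715/4)*(-1/3174) = -19715/12696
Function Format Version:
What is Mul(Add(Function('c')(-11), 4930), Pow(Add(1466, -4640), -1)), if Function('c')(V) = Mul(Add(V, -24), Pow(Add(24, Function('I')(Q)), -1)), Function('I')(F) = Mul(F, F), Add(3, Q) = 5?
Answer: Rational(-19715, 12696) ≈ -1.5529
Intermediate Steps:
Q = 2 (Q = Add(-3, 5) = 2)
Function('I')(F) = Pow(F, 2)
Function('c')(V) = Add(Rational(-6, 7), Mul(Rational(1, 28), V)) (Function('c')(V) = Mul(Add(V, -24), Pow(Add(24, Pow(2, 2)), -1)) = Mul(Add(-24, V), Pow(Add(24, 4), -1)) = Mul(Add(-24, V), Pow(28, -1)) = Mul(Add(-24, V), Rational(1, 28)) = Add(Rational(-6, 7), Mul(Rational(1, 28), V)))
Mul(Add(Function('c')(-11), 4930), Pow(Add(1466, -4640), -1)) = Mul(Add(Add(Rational(-6, 7), Mul(Rational(1, 28), -11)), 4930), Pow(Add(1466, -4640), -1)) = Mul(Add(Add(Rational(-6, 7), Rational(-11, 28)), 4930), Pow(-3174, -1)) = Mul(Add(Rational(-5, 4), 4930), Rational(-1, 3174)) = Mul(Rational(19715, 4), Rational(-1, 3174)) = Rational(-19715, 12696)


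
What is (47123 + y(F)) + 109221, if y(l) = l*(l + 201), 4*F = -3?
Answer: 2499101/16 ≈ 1.5619e+5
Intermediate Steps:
F = -¾ (F = (¼)*(-3) = -¾ ≈ -0.75000)
y(l) = l*(201 + l)
(47123 + y(F)) + 109221 = (47123 - 3*(201 - ¾)/4) + 109221 = (47123 - ¾*801/4) + 109221 = (47123 - 2403/16) + 109221 = 751565/16 + 109221 = 2499101/16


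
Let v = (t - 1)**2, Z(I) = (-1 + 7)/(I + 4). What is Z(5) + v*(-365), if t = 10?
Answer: -88693/3 ≈ -29564.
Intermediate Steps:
Z(I) = 6/(4 + I)
v = 81 (v = (10 - 1)**2 = 9**2 = 81)
Z(5) + v*(-365) = 6/(4 + 5) + 81*(-365) = 6/9 - 29565 = 6*(1/9) - 29565 = 2/3 - 29565 = -88693/3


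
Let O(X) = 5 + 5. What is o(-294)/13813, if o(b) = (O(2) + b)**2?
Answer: 80656/13813 ≈ 5.8391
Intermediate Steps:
O(X) = 10
o(b) = (10 + b)**2
o(-294)/13813 = (10 - 294)**2/13813 = (-284)**2*(1/13813) = 80656*(1/13813) = 80656/13813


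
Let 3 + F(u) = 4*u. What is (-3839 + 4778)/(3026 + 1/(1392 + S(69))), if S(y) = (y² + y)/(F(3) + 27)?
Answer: 8598423/27709088 ≈ 0.31031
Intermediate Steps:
F(u) = -3 + 4*u
S(y) = y/36 + y²/36 (S(y) = (y² + y)/((-3 + 4*3) + 27) = (y + y²)/((-3 + 12) + 27) = (y + y²)/(9 + 27) = (y + y²)/36 = (y + y²)*(1/36) = y/36 + y²/36)
(-3839 + 4778)/(3026 + 1/(1392 + S(69))) = (-3839 + 4778)/(3026 + 1/(1392 + (1/36)*69*(1 + 69))) = 939/(3026 + 1/(1392 + (1/36)*69*70)) = 939/(3026 + 1/(1392 + 805/6)) = 939/(3026 + 1/(9157/6)) = 939/(3026 + 6/9157) = 939/(27709088/9157) = 939*(9157/27709088) = 8598423/27709088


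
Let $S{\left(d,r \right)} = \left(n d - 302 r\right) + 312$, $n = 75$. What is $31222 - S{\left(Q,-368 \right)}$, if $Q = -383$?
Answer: $-51501$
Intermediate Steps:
$S{\left(d,r \right)} = 312 - 302 r + 75 d$ ($S{\left(d,r \right)} = \left(75 d - 302 r\right) + 312 = \left(- 302 r + 75 d\right) + 312 = 312 - 302 r + 75 d$)
$31222 - S{\left(Q,-368 \right)} = 31222 - \left(312 - -111136 + 75 \left(-383\right)\right) = 31222 - \left(312 + 111136 - 28725\right) = 31222 - 82723 = -51501$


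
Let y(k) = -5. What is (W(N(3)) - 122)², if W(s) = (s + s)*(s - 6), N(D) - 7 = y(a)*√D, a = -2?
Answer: 20964 - 6720*√3 ≈ 9324.6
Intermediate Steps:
N(D) = 7 - 5*√D
W(s) = 2*s*(-6 + s) (W(s) = (2*s)*(-6 + s) = 2*s*(-6 + s))
(W(N(3)) - 122)² = (2*(7 - 5*√3)*(-6 + (7 - 5*√3)) - 122)² = (2*(7 - 5*√3)*(1 - 5*√3) - 122)² = (2*(1 - 5*√3)*(7 - 5*√3) - 122)² = (-122 + 2*(1 - 5*√3)*(7 - 5*√3))²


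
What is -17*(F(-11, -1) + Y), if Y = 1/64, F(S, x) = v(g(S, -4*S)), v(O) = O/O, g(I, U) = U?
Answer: -1105/64 ≈ -17.266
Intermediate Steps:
v(O) = 1
F(S, x) = 1
Y = 1/64 ≈ 0.015625
-17*(F(-11, -1) + Y) = -17*(1 + 1/64) = -17*65/64 = -1105/64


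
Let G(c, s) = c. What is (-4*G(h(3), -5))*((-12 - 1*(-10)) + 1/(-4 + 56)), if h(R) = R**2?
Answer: 927/13 ≈ 71.308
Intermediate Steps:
(-4*G(h(3), -5))*((-12 - 1*(-10)) + 1/(-4 + 56)) = (-4*3**2)*((-12 - 1*(-10)) + 1/(-4 + 56)) = (-4*9)*((-12 + 10) + 1/52) = -36*(-2 + 1/52) = -36*(-103/52) = 927/13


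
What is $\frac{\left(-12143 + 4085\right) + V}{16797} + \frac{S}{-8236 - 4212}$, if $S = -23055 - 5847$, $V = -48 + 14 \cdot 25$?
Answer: $\frac{194460103}{104544528} \approx 1.8601$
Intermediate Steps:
$V = 302$ ($V = -48 + 350 = 302$)
$S = -28902$ ($S = -23055 - 5847 = -28902$)
$\frac{\left(-12143 + 4085\right) + V}{16797} + \frac{S}{-8236 - 4212} = \frac{\left(-12143 + 4085\right) + 302}{16797} - \frac{28902}{-8236 - 4212} = \left(-8058 + 302\right) \frac{1}{16797} - \frac{28902}{-12448} = \left(-7756\right) \frac{1}{16797} - - \frac{14451}{6224} = - \frac{7756}{16797} + \frac{14451}{6224} = \frac{194460103}{104544528}$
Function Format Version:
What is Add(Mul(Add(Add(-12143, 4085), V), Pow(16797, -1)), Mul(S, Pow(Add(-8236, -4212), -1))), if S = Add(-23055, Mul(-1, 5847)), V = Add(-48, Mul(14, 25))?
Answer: Rational(194460103, 104544528) ≈ 1.8601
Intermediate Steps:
V = 302 (V = Add(-48, 350) = 302)
S = -28902 (S = Add(-23055, -5847) = -28902)
Add(Mul(Add(Add(-12143, 4085), V), Pow(16797, -1)), Mul(S, Pow(Add(-8236, -4212), -1))) = Add(Mul(Add(Add(-12143, 4085), 302), Pow(16797, -1)), Mul(-28902, Pow(Add(-8236, -4212), -1))) = Add(Mul(Add(-8058, 302), Rational(1, 16797)), Mul(-28902, Pow(-12448, -1))) = Add(Mul(-7756, Rational(1, 16797)), Mul(-28902, Rational(-1, 12448))) = Add(Rational(-7756, 16797), Rational(14451, 6224)) = Rational(194460103, 104544528)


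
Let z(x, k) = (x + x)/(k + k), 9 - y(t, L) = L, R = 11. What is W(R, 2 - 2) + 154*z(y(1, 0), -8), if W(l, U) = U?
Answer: -693/4 ≈ -173.25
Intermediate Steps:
y(t, L) = 9 - L
z(x, k) = x/k (z(x, k) = (2*x)/((2*k)) = (2*x)*(1/(2*k)) = x/k)
W(R, 2 - 2) + 154*z(y(1, 0), -8) = (2 - 2) + 154*((9 - 1*0)/(-8)) = 0 + 154*((9 + 0)*(-1/8)) = 0 + 154*(9*(-1/8)) = 0 + 154*(-9/8) = 0 - 693/4 = -693/4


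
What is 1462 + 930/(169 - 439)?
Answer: 13127/9 ≈ 1458.6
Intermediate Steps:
1462 + 930/(169 - 439) = 1462 + 930/(-270) = 1462 + 930*(-1/270) = 1462 - 31/9 = 13127/9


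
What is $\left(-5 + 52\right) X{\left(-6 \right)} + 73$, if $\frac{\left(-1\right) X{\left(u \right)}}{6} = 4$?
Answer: $-1055$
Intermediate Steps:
$X{\left(u \right)} = -24$ ($X{\left(u \right)} = \left(-6\right) 4 = -24$)
$\left(-5 + 52\right) X{\left(-6 \right)} + 73 = \left(-5 + 52\right) \left(-24\right) + 73 = 47 \left(-24\right) + 73 = -1128 + 73 = -1055$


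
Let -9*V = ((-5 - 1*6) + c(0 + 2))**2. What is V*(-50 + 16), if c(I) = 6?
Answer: 850/9 ≈ 94.444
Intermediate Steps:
V = -25/9 (V = -((-5 - 1*6) + 6)**2/9 = -((-5 - 6) + 6)**2/9 = -(-11 + 6)**2/9 = -1/9*(-5)**2 = -1/9*25 = -25/9 ≈ -2.7778)
V*(-50 + 16) = -25*(-50 + 16)/9 = -25/9*(-34) = 850/9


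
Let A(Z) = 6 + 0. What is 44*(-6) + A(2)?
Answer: -258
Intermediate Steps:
A(Z) = 6
44*(-6) + A(2) = 44*(-6) + 6 = -264 + 6 = -258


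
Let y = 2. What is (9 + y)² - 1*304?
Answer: -183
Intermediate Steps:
(9 + y)² - 1*304 = (9 + 2)² - 1*304 = 11² - 304 = 121 - 304 = -183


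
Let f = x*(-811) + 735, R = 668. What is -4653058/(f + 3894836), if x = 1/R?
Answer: -3108242744/2602240617 ≈ -1.1944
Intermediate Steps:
x = 1/668 ≈ 0.0014970
f = 490169/668 (f = (1/668)*(-811) + 735 = -811/668 + 735 = 490169/668 ≈ 733.79)
-4653058/(f + 3894836) = -4653058/(490169/668 + 3894836) = -4653058/2602240617/668 = -4653058*668/2602240617 = -3108242744/2602240617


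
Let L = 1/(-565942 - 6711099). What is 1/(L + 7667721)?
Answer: 7277041/55798320093560 ≈ 1.3042e-7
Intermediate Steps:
L = -1/7277041 (L = 1/(-7277041) = -1/7277041 ≈ -1.3742e-7)
1/(L + 7667721) = 1/(-1/7277041 + 7667721) = 1/(55798320093560/7277041) = 7277041/55798320093560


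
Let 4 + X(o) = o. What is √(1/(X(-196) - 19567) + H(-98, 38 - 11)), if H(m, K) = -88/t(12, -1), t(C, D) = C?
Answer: I*√2865404553/19767 ≈ 2.708*I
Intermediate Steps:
X(o) = -4 + o
H(m, K) = -22/3 (H(m, K) = -88/12 = -88*1/12 = -22/3)
√(1/(X(-196) - 19567) + H(-98, 38 - 11)) = √(1/((-4 - 196) - 19567) - 22/3) = √(1/(-200 - 19567) - 22/3) = √(1/(-19767) - 22/3) = √(-1/19767 - 22/3) = √(-144959/19767) = I*√2865404553/19767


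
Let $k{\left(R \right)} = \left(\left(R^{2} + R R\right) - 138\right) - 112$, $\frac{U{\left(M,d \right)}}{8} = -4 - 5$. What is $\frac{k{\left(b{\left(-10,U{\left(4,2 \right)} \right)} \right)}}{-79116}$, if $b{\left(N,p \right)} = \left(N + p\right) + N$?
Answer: $- \frac{8339}{39558} \approx -0.2108$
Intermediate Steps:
$U{\left(M,d \right)} = -72$ ($U{\left(M,d \right)} = 8 \left(-4 - 5\right) = 8 \left(-9\right) = -72$)
$b{\left(N,p \right)} = p + 2 N$
$k{\left(R \right)} = -250 + 2 R^{2}$ ($k{\left(R \right)} = \left(\left(R^{2} + R^{2}\right) - 138\right) - 112 = \left(2 R^{2} - 138\right) - 112 = \left(-138 + 2 R^{2}\right) - 112 = -250 + 2 R^{2}$)
$\frac{k{\left(b{\left(-10,U{\left(4,2 \right)} \right)} \right)}}{-79116} = \frac{-250 + 2 \left(-72 + 2 \left(-10\right)\right)^{2}}{-79116} = \left(-250 + 2 \left(-72 - 20\right)^{2}\right) \left(- \frac{1}{79116}\right) = \left(-250 + 2 \left(-92\right)^{2}\right) \left(- \frac{1}{79116}\right) = \left(-250 + 2 \cdot 8464\right) \left(- \frac{1}{79116}\right) = \left(-250 + 16928\right) \left(- \frac{1}{79116}\right) = 16678 \left(- \frac{1}{79116}\right) = - \frac{8339}{39558}$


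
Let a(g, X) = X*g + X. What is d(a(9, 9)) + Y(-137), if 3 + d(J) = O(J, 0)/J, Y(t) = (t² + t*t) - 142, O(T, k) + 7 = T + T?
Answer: 3365543/90 ≈ 37395.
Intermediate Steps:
O(T, k) = -7 + 2*T (O(T, k) = -7 + (T + T) = -7 + 2*T)
a(g, X) = X + X*g
Y(t) = -142 + 2*t² (Y(t) = (t² + t²) - 142 = 2*t² - 142 = -142 + 2*t²)
d(J) = -3 + (-7 + 2*J)/J
d(a(9, 9)) + Y(-137) = (-7 - 9*(1 + 9))/((9*(1 + 9))) + (-142 + 2*(-137)²) = (-7 - 9*10)/((9*10)) + (-142 + 2*18769) = (-7 - 1*90)/90 + (-142 + 37538) = (-7 - 90)/90 + 37396 = (1/90)*(-97) + 37396 = -97/90 + 37396 = 3365543/90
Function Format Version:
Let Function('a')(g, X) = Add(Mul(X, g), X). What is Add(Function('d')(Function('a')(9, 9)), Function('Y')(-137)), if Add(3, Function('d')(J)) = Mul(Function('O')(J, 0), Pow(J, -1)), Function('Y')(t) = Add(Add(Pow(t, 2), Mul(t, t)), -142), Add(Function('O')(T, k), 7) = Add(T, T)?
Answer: Rational(3365543, 90) ≈ 37395.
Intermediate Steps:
Function('O')(T, k) = Add(-7, Mul(2, T)) (Function('O')(T, k) = Add(-7, Add(T, T)) = Add(-7, Mul(2, T)))
Function('a')(g, X) = Add(X, Mul(X, g))
Function('Y')(t) = Add(-142, Mul(2, Pow(t, 2))) (Function('Y')(t) = Add(Add(Pow(t, 2), Pow(t, 2)), -142) = Add(Mul(2, Pow(t, 2)), -142) = Add(-142, Mul(2, Pow(t, 2))))
Function('d')(J) = Add(-3, Mul(Pow(J, -1), Add(-7, Mul(2, J)))) (Function('d')(J) = Add(-3, Mul(Add(-7, Mul(2, J)), Pow(J, -1))) = Add(-3, Mul(Pow(J, -1), Add(-7, Mul(2, J)))))
Add(Function('d')(Function('a')(9, 9)), Function('Y')(-137)) = Add(Mul(Pow(Mul(9, Add(1, 9)), -1), Add(-7, Mul(-1, Mul(9, Add(1, 9))))), Add(-142, Mul(2, Pow(-137, 2)))) = Add(Mul(Pow(Mul(9, 10), -1), Add(-7, Mul(-1, Mul(9, 10)))), Add(-142, Mul(2, 18769))) = Add(Mul(Pow(90, -1), Add(-7, Mul(-1, 90))), Add(-142, 37538)) = Add(Mul(Rational(1, 90), Add(-7, -90)), 37396) = Add(Mul(Rational(1, 90), -97), 37396) = Add(Rational(-97, 90), 37396) = Rational(3365543, 90)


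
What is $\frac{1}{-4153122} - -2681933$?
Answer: $\frac{11138394944825}{4153122} \approx 2.6819 \cdot 10^{6}$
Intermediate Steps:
$\frac{1}{-4153122} - -2681933 = - \frac{1}{4153122} + 2681933 = \frac{11138394944825}{4153122}$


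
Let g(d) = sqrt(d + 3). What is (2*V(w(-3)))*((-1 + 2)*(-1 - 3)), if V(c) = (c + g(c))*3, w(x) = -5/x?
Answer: -40 - 8*sqrt(42) ≈ -91.846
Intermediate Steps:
g(d) = sqrt(3 + d)
V(c) = 3*c + 3*sqrt(3 + c) (V(c) = (c + sqrt(3 + c))*3 = 3*c + 3*sqrt(3 + c))
(2*V(w(-3)))*((-1 + 2)*(-1 - 3)) = (2*(3*(-5/(-3)) + 3*sqrt(3 - 5/(-3))))*((-1 + 2)*(-1 - 3)) = (2*(3*(-5*(-1/3)) + 3*sqrt(3 - 5*(-1/3))))*(1*(-4)) = (2*(3*(5/3) + 3*sqrt(3 + 5/3)))*(-4) = (2*(5 + 3*sqrt(14/3)))*(-4) = (2*(5 + 3*(sqrt(42)/3)))*(-4) = (2*(5 + sqrt(42)))*(-4) = (10 + 2*sqrt(42))*(-4) = -40 - 8*sqrt(42)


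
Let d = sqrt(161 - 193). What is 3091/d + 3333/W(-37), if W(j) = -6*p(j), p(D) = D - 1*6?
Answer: 1111/86 - 3091*I*sqrt(2)/8 ≈ 12.919 - 546.42*I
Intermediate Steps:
p(D) = -6 + D (p(D) = D - 6 = -6 + D)
W(j) = 36 - 6*j (W(j) = -6*(-6 + j) = 36 - 6*j)
d = 4*I*sqrt(2) (d = sqrt(-32) = 4*I*sqrt(2) ≈ 5.6569*I)
3091/d + 3333/W(-37) = 3091/((4*I*sqrt(2))) + 3333/(36 - 6*(-37)) = 3091*(-I*sqrt(2)/8) + 3333/(36 + 222) = -3091*I*sqrt(2)/8 + 3333/258 = -3091*I*sqrt(2)/8 + 3333*(1/258) = -3091*I*sqrt(2)/8 + 1111/86 = 1111/86 - 3091*I*sqrt(2)/8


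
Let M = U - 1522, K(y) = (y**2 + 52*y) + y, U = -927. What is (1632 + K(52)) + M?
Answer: 4643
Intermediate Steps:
K(y) = y**2 + 53*y
M = -2449 (M = -927 - 1522 = -2449)
(1632 + K(52)) + M = (1632 + 52*(53 + 52)) - 2449 = (1632 + 52*105) - 2449 = (1632 + 5460) - 2449 = 7092 - 2449 = 4643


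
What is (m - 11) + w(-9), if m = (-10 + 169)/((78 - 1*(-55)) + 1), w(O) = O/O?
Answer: -1181/134 ≈ -8.8134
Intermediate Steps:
w(O) = 1
m = 159/134 (m = 159/((78 + 55) + 1) = 159/(133 + 1) = 159/134 ≈ 1.1866)
(m - 11) + w(-9) = (159/134 - 11) + 1 = -1315/134 + 1 = -1181/134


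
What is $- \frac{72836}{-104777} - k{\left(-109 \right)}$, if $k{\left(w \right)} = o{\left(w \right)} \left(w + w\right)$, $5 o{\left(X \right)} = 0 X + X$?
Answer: $- \frac{2489346894}{523885} \approx -4751.7$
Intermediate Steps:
$o{\left(X \right)} = \frac{X}{5}$ ($o{\left(X \right)} = \frac{0 X + X}{5} = \frac{0 + X}{5} = \frac{X}{5}$)
$k{\left(w \right)} = \frac{2 w^{2}}{5}$ ($k{\left(w \right)} = \frac{w}{5} \left(w + w\right) = \frac{w}{5} \cdot 2 w = \frac{2 w^{2}}{5}$)
$- \frac{72836}{-104777} - k{\left(-109 \right)} = - \frac{72836}{-104777} - \frac{2 \left(-109\right)^{2}}{5} = \left(-72836\right) \left(- \frac{1}{104777}\right) - \frac{2}{5} \cdot 11881 = \frac{72836}{104777} - \frac{23762}{5} = - \frac{2489346894}{523885}$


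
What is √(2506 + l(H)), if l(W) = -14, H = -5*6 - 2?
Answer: 2*√623 ≈ 49.920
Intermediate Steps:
H = -32 (H = -30 - 2 = -32)
√(2506 + l(H)) = √(2506 - 14) = √2492 = 2*√623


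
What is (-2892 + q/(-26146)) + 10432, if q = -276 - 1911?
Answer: 197143027/26146 ≈ 7540.1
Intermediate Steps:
q = -2187
(-2892 + q/(-26146)) + 10432 = (-2892 - 2187/(-26146)) + 10432 = (-2892 - 2187*(-1/26146)) + 10432 = (-2892 + 2187/26146) + 10432 = -75612045/26146 + 10432 = 197143027/26146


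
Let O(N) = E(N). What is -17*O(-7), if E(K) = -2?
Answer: 34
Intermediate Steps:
O(N) = -2
-17*O(-7) = -17*(-2) = 34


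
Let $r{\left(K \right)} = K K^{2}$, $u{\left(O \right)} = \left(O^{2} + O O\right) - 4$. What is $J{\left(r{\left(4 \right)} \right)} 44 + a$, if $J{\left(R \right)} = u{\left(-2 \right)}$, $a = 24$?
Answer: $200$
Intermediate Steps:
$u{\left(O \right)} = -4 + 2 O^{2}$ ($u{\left(O \right)} = \left(O^{2} + O^{2}\right) - 4 = 2 O^{2} - 4 = -4 + 2 O^{2}$)
$r{\left(K \right)} = K^{3}$
$J{\left(R \right)} = 4$ ($J{\left(R \right)} = -4 + 2 \left(-2\right)^{2} = -4 + 2 \cdot 4 = -4 + 8 = 4$)
$J{\left(r{\left(4 \right)} \right)} 44 + a = 4 \cdot 44 + 24 = 176 + 24 = 200$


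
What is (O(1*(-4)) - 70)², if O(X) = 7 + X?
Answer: 4489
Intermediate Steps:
(O(1*(-4)) - 70)² = ((7 + 1*(-4)) - 70)² = ((7 - 4) - 70)² = (3 - 70)² = (-67)² = 4489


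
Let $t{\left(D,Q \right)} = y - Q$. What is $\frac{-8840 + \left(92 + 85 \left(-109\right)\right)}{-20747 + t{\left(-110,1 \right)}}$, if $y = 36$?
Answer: $\frac{18013}{20712} \approx 0.86969$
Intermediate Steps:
$t{\left(D,Q \right)} = 36 - Q$
$\frac{-8840 + \left(92 + 85 \left(-109\right)\right)}{-20747 + t{\left(-110,1 \right)}} = \frac{-8840 + \left(92 + 85 \left(-109\right)\right)}{-20747 + \left(36 - 1\right)} = \frac{-8840 + \left(92 - 9265\right)}{-20747 + \left(36 - 1\right)} = \frac{-8840 - 9173}{-20747 + 35} = - \frac{18013}{-20712} = \left(-18013\right) \left(- \frac{1}{20712}\right) = \frac{18013}{20712}$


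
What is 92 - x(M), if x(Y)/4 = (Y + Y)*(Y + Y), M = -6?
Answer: -484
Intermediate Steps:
x(Y) = 16*Y² (x(Y) = 4*((Y + Y)*(Y + Y)) = 4*((2*Y)*(2*Y)) = 4*(4*Y²) = 16*Y²)
92 - x(M) = 92 - 16*(-6)² = 92 - 16*36 = 92 - 1*576 = 92 - 576 = -484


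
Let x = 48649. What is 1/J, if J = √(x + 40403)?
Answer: √22263/44526 ≈ 0.0033510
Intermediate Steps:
J = 2*√22263 (J = √(48649 + 40403) = √89052 = 2*√22263 ≈ 298.42)
1/J = 1/(2*√22263) = √22263/44526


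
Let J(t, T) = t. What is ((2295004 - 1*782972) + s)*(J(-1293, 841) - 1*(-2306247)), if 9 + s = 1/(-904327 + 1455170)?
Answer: 1919766880008822060/550843 ≈ 3.4851e+12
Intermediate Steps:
s = -4957586/550843 (s = -9 + 1/(-904327 + 1455170) = -9 + 1/550843 = -4957586/550843 ≈ -9.0000)
((2295004 - 1*782972) + s)*(J(-1293, 841) - 1*(-2306247)) = ((2295004 - 1*782972) - 4957586/550843)*(-1293 - 1*(-2306247)) = ((2295004 - 782972) - 4957586/550843)*(-1293 + 2306247) = (1512032 - 4957586/550843)*2304954 = (832887285390/550843)*2304954 = 1919766880008822060/550843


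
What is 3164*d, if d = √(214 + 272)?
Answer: 28476*√6 ≈ 69752.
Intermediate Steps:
d = 9*√6 (d = √486 = 9*√6 ≈ 22.045)
3164*d = 3164*(9*√6) = 28476*√6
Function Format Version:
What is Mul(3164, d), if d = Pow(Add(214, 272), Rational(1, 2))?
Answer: Mul(28476, Pow(6, Rational(1, 2))) ≈ 69752.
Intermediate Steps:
d = Mul(9, Pow(6, Rational(1, 2))) (d = Pow(486, Rational(1, 2)) = Mul(9, Pow(6, Rational(1, 2))) ≈ 22.045)
Mul(3164, d) = Mul(3164, Mul(9, Pow(6, Rational(1, 2)))) = Mul(28476, Pow(6, Rational(1, 2)))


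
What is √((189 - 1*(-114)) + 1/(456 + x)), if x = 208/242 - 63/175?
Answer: √577799479801838/1380911 ≈ 17.407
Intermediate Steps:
x = 1511/3025 (x = 208*(1/242) - 63*1/175 = 104/121 - 9/25 = 1511/3025 ≈ 0.49950)
√((189 - 1*(-114)) + 1/(456 + x)) = √((189 - 1*(-114)) + 1/(456 + 1511/3025)) = √((189 + 114) + 1/(1380911/3025)) = √(303 + 3025/1380911) = √(418419058/1380911) = √577799479801838/1380911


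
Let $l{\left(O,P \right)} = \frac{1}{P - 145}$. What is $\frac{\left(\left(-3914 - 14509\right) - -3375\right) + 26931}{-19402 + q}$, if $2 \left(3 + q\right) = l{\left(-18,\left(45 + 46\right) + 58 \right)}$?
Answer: $- \frac{95064}{155239} \approx -0.61237$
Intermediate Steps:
$l{\left(O,P \right)} = \frac{1}{-145 + P}$
$q = - \frac{23}{8}$ ($q = -3 + \frac{1}{2 \left(-145 + \left(\left(45 + 46\right) + 58\right)\right)} = -3 + \frac{1}{2 \left(-145 + \left(91 + 58\right)\right)} = -3 + \frac{1}{2 \left(-145 + 149\right)} = -3 + \frac{1}{2 \cdot 4} = -3 + \frac{1}{2} \cdot \frac{1}{4} = -3 + \frac{1}{8} = - \frac{23}{8} \approx -2.875$)
$\frac{\left(\left(-3914 - 14509\right) - -3375\right) + 26931}{-19402 + q} = \frac{\left(\left(-3914 - 14509\right) - -3375\right) + 26931}{-19402 - \frac{23}{8}} = \frac{\left(-18423 + \left(-5128 + 8503\right)\right) + 26931}{- \frac{155239}{8}} = \left(\left(-18423 + 3375\right) + 26931\right) \left(- \frac{8}{155239}\right) = \left(-15048 + 26931\right) \left(- \frac{8}{155239}\right) = 11883 \left(- \frac{8}{155239}\right) = - \frac{95064}{155239}$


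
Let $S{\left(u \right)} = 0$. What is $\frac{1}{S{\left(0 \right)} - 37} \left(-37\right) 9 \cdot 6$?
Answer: $54$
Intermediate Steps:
$\frac{1}{S{\left(0 \right)} - 37} \left(-37\right) 9 \cdot 6 = \frac{1}{0 - 37} \left(-37\right) 9 \cdot 6 = \frac{1}{-37} \left(-37\right) 54 = \left(- \frac{1}{37}\right) \left(-37\right) 54 = 1 \cdot 54 = 54$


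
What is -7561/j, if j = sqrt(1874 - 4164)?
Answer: 7561*I*sqrt(2290)/2290 ≈ 158.0*I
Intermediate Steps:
j = I*sqrt(2290) (j = sqrt(-2290) = I*sqrt(2290) ≈ 47.854*I)
-7561/j = -7561*(-I*sqrt(2290)/2290) = -(-7561)*I*sqrt(2290)/2290 = 7561*I*sqrt(2290)/2290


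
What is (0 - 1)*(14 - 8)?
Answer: -6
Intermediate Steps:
(0 - 1)*(14 - 8) = -1*6 = -6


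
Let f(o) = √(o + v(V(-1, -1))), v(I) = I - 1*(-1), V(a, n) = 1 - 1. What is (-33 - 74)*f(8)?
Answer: -321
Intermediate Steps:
V(a, n) = 0
v(I) = 1 + I (v(I) = I + 1 = 1 + I)
f(o) = √(1 + o) (f(o) = √(o + (1 + 0)) = √(o + 1) = √(1 + o))
(-33 - 74)*f(8) = (-33 - 74)*√(1 + 8) = -107*√9 = -107*3 = -321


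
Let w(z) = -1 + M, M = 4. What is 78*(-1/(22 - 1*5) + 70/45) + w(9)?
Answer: 6107/51 ≈ 119.75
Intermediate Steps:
w(z) = 3 (w(z) = -1 + 4 = 3)
78*(-1/(22 - 1*5) + 70/45) + w(9) = 78*(-1/(22 - 1*5) + 70/45) + 3 = 78*(-1/(22 - 5) + 70*(1/45)) + 3 = 78*(-1/17 + 14/9) + 3 = 78*(229/153) + 3 = 5954/51 + 3 = 6107/51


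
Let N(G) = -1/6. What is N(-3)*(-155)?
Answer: 155/6 ≈ 25.833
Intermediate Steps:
N(G) = -1/6 (N(G) = -1*1/6 = -1/6)
N(-3)*(-155) = -1/6*(-155) = 155/6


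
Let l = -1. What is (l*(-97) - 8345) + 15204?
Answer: 6956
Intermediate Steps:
(l*(-97) - 8345) + 15204 = (-1*(-97) - 8345) + 15204 = (97 - 8345) + 15204 = -8248 + 15204 = 6956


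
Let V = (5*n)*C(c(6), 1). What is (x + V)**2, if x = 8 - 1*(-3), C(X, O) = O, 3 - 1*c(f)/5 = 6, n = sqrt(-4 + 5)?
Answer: 256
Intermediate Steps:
n = 1 (n = sqrt(1) = 1)
c(f) = -15 (c(f) = 15 - 5*6 = 15 - 30 = -15)
x = 11 (x = 8 + 3 = 11)
V = 5 (V = (5*1)*1 = 5*1 = 5)
(x + V)**2 = (11 + 5)**2 = 16**2 = 256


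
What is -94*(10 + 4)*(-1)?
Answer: 1316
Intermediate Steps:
-94*(10 + 4)*(-1) = -1316*(-1) = -94*(-14) = 1316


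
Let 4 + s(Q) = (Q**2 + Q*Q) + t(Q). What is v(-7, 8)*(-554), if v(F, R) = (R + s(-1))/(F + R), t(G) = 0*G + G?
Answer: -2770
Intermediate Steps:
t(G) = G (t(G) = 0 + G = G)
s(Q) = -4 + Q + 2*Q**2 (s(Q) = -4 + ((Q**2 + Q*Q) + Q) = -4 + ((Q**2 + Q**2) + Q) = -4 + (2*Q**2 + Q) = -4 + (Q + 2*Q**2) = -4 + Q + 2*Q**2)
v(F, R) = (-3 + R)/(F + R) (v(F, R) = (R + (-4 - 1 + 2*(-1)**2))/(F + R) = (R + (-4 - 1 + 2*1))/(F + R) = (R + (-4 - 1 + 2))/(F + R) = (R - 3)/(F + R) = (-3 + R)/(F + R))
v(-7, 8)*(-554) = ((-3 + 8)/(-7 + 8))*(-554) = (5/1)*(-554) = (1*5)*(-554) = 5*(-554) = -2770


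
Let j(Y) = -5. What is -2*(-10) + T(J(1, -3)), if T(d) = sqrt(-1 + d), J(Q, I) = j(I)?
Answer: 20 + I*sqrt(6) ≈ 20.0 + 2.4495*I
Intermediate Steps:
J(Q, I) = -5
-2*(-10) + T(J(1, -3)) = -2*(-10) + sqrt(-1 - 5) = 20 + sqrt(-6) = 20 + I*sqrt(6)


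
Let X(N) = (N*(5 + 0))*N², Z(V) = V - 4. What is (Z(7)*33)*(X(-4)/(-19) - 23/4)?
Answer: 83457/76 ≈ 1098.1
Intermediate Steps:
Z(V) = -4 + V
X(N) = 5*N³ (X(N) = (N*5)*N² = (5*N)*N² = 5*N³)
(Z(7)*33)*(X(-4)/(-19) - 23/4) = ((-4 + 7)*33)*((5*(-4)³)/(-19) - 23/4) = (3*33)*((5*(-64))*(-1/19) - 23*¼) = 99*(-320*(-1/19) - 23/4) = 99*(320/19 - 23/4) = 99*(843/76) = 83457/76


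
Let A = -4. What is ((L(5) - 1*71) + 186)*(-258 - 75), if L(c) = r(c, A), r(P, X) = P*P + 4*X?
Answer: -41292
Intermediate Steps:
r(P, X) = P² + 4*X
L(c) = -16 + c² (L(c) = c² + 4*(-4) = c² - 16 = -16 + c²)
((L(5) - 1*71) + 186)*(-258 - 75) = (((-16 + 5²) - 1*71) + 186)*(-258 - 75) = (((-16 + 25) - 71) + 186)*(-333) = ((9 - 71) + 186)*(-333) = (-62 + 186)*(-333) = 124*(-333) = -41292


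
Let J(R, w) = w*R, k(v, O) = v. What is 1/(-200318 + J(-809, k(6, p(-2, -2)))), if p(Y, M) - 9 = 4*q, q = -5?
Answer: -1/205172 ≈ -4.8740e-6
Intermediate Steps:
p(Y, M) = -11 (p(Y, M) = 9 + 4*(-5) = 9 - 20 = -11)
J(R, w) = R*w
1/(-200318 + J(-809, k(6, p(-2, -2)))) = 1/(-200318 - 809*6) = 1/(-200318 - 4854) = 1/(-205172) = -1/205172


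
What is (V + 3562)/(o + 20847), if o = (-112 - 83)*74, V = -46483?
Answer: -4769/713 ≈ -6.6886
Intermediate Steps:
o = -14430 (o = -195*74 = -14430)
(V + 3562)/(o + 20847) = (-46483 + 3562)/(-14430 + 20847) = -42921/6417 = -42921*1/6417 = -4769/713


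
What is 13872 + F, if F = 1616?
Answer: 15488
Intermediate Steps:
13872 + F = 13872 + 1616 = 15488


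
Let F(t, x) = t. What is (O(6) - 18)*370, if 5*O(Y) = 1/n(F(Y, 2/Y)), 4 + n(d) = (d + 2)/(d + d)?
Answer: -33411/5 ≈ -6682.2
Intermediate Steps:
n(d) = -4 + (2 + d)/(2*d) (n(d) = -4 + (d + 2)/(d + d) = -4 + (2 + d)/((2*d)) = -4 + (2 + d)*(1/(2*d)) = -4 + (2 + d)/(2*d))
O(Y) = 1/(5*(-7/2 + 1/Y))
(O(6) - 18)*370 = (-2*6/(-10 + 35*6) - 18)*370 = (-2*6/(-10 + 210) - 18)*370 = (-2*6/200 - 18)*370 = (-2*6*1/200 - 18)*370 = (-3/50 - 18)*370 = -903/50*370 = -33411/5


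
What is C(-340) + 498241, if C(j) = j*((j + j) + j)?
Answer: 845041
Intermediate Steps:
C(j) = 3*j² (C(j) = j*(2*j + j) = j*(3*j) = 3*j²)
C(-340) + 498241 = 3*(-340)² + 498241 = 3*115600 + 498241 = 346800 + 498241 = 845041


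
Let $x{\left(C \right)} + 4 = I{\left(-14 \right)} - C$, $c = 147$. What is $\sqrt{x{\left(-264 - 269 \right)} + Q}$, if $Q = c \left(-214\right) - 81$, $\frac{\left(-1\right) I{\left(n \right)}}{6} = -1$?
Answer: $2 i \sqrt{7751} \approx 176.08 i$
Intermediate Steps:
$I{\left(n \right)} = 6$ ($I{\left(n \right)} = \left(-6\right) \left(-1\right) = 6$)
$Q = -31539$ ($Q = 147 \left(-214\right) - 81 = -31458 - 81 = -31539$)
$x{\left(C \right)} = 2 - C$ ($x{\left(C \right)} = -4 - \left(-6 + C\right) = 2 - C$)
$\sqrt{x{\left(-264 - 269 \right)} + Q} = \sqrt{\left(2 - \left(-264 - 269\right)\right) - 31539} = \sqrt{\left(2 - -533\right) - 31539} = \sqrt{\left(2 + 533\right) - 31539} = \sqrt{535 - 31539} = \sqrt{-31004} = 2 i \sqrt{7751}$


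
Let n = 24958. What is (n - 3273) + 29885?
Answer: 51570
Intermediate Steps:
(n - 3273) + 29885 = (24958 - 3273) + 29885 = 21685 + 29885 = 51570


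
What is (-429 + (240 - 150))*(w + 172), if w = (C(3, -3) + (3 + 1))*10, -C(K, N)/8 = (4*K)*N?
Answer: -1048188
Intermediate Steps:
C(K, N) = -32*K*N (C(K, N) = -8*4*K*N = -32*K*N)
w = 2920 (w = (-32*3*(-3) + (3 + 1))*10 = (288 + 4)*10 = 292*10 = 2920)
(-429 + (240 - 150))*(w + 172) = (-429 + (240 - 150))*(2920 + 172) = (-429 + 90)*3092 = -339*3092 = -1048188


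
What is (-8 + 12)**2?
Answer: 16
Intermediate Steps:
(-8 + 12)**2 = 4**2 = 16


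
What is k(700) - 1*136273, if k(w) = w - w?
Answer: -136273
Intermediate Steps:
k(w) = 0
k(700) - 1*136273 = 0 - 1*136273 = 0 - 136273 = -136273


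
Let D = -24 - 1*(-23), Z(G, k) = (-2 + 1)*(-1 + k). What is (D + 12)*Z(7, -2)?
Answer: 33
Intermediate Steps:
Z(G, k) = 1 - k (Z(G, k) = -(-1 + k) = 1 - k)
D = -1 (D = -24 + 23 = -1)
(D + 12)*Z(7, -2) = (-1 + 12)*(1 - 1*(-2)) = 11*(1 + 2) = 11*3 = 33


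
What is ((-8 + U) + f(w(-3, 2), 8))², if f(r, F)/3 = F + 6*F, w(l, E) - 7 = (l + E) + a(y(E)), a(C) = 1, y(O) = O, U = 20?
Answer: 32400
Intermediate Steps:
w(l, E) = 8 + E + l (w(l, E) = 7 + ((l + E) + 1) = 7 + ((E + l) + 1) = 7 + (1 + E + l) = 8 + E + l)
f(r, F) = 21*F (f(r, F) = 3*(F + 6*F) = 3*(7*F) = 21*F)
((-8 + U) + f(w(-3, 2), 8))² = ((-8 + 20) + 21*8)² = (12 + 168)² = 180² = 32400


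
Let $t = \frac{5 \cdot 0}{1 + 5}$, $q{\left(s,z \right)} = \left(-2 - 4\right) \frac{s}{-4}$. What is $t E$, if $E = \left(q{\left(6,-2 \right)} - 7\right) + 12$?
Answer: $0$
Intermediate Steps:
$q{\left(s,z \right)} = \frac{3 s}{2}$ ($q{\left(s,z \right)} = - 6 s \left(- \frac{1}{4}\right) = - 6 \left(- \frac{s}{4}\right) = \frac{3 s}{2}$)
$E = 14$ ($E = \left(\frac{3}{2} \cdot 6 - 7\right) + 12 = \left(9 - 7\right) + 12 = 2 + 12 = 14$)
$t = 0$ ($t = \frac{0}{6} = 0 \cdot \frac{1}{6} = 0$)
$t E = 0 \cdot 14 = 0$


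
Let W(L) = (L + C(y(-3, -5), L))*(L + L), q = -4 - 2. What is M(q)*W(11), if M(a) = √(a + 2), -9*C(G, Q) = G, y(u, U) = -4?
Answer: 4532*I/9 ≈ 503.56*I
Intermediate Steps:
C(G, Q) = -G/9
q = -6
M(a) = √(2 + a)
W(L) = 2*L*(4/9 + L) (W(L) = (L - ⅑*(-4))*(L + L) = (L + 4/9)*(2*L) = (4/9 + L)*(2*L) = 2*L*(4/9 + L))
M(q)*W(11) = √(2 - 6)*((2/9)*11*(4 + 9*11)) = √(-4)*((2/9)*11*(4 + 99)) = (2*I)*((2/9)*11*103) = (2*I)*(2266/9) = 4532*I/9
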